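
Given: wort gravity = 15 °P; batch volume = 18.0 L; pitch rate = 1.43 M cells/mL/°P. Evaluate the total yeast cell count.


cells (billions) = rate · V_L · °P
cells = 1.43 · 18.0 · 15

386.1000 billion cells


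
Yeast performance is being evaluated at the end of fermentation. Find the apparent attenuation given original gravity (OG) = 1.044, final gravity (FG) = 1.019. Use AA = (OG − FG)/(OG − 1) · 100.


AA = (1.044 − 1.019)/(1.044 − 1) · 100

56.8182 %


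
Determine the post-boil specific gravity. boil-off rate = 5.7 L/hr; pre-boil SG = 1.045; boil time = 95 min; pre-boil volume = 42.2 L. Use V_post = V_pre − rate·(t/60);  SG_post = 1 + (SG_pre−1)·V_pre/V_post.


V_post = 42.2 − 5.7·(95/60) = 33.1750
SG_post = 1 + (1.045 − 1)·42.2/33.1750

1.0572


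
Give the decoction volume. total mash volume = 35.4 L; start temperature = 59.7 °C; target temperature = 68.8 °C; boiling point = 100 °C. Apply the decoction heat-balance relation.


V_dec = V_total·(T_target − T_start)/(T_boil − T_start)
V_dec = 35.4·(68.8 − 59.7)/(100 − 59.7)

7.9935 L


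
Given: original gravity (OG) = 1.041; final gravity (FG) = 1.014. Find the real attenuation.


AA = (OG−FG)/(OG−1)·100;  RA = AA·0.8192
AA = (1.041 − 1.014)/(1.041 − 1)·100 = 65.8537
RA = 65.8537·0.8192

53.9473 %


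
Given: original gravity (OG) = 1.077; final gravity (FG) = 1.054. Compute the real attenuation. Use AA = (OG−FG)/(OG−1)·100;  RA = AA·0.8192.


AA = (1.077 − 1.054)/(1.077 − 1)·100 = 29.8701
RA = 29.8701·0.8192

24.4696 %


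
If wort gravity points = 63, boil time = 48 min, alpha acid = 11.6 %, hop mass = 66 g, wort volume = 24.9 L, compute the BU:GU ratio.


U = 1.65·0.000125^(GP/1000)·(1−e^(−0.04t))/4.15;  IBU = (α/100)·m·U·1000/V;  BU:GU = IBU/GP
U = 1.65·0.000125^(63/1000)·(1−e^(−0.04·48))/4.15 = 0.1926
IBU = (11.6/100)·66·0.1926·1000/24.9 = 59.2233
BU:GU = 59.2233/63

0.9401


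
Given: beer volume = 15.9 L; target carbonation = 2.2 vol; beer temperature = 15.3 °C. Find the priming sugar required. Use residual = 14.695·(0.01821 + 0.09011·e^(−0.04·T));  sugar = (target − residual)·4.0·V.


residual = 14.695·(0.01821 + 0.09011·e^(−0.04·15.3)) = 0.9856
sugar = (2.2 − 0.9856)·4.0·15.9

77.2330 g


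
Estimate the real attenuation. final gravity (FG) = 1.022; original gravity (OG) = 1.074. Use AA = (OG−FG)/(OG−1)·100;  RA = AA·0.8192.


AA = (1.074 − 1.022)/(1.074 − 1)·100 = 70.2703
RA = 70.2703·0.8192

57.5654 %


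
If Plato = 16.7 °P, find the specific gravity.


SG = 259/(259 − P)
SG = 259/(259 − 16.7)

1.0689


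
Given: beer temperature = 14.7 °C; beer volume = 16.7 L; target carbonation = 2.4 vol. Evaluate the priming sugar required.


residual = 14.695·(0.01821 + 0.09011·e^(−0.04·T));  sugar = (target − residual)·4.0·V
residual = 14.695·(0.01821 + 0.09011·e^(−0.04·14.7)) = 1.0031
sugar = (2.4 − 1.0031)·4.0·16.7

93.3138 g


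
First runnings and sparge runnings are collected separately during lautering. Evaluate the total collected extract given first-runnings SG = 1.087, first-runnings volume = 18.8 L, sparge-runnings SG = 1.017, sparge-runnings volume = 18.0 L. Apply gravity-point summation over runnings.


total = Σ (SG_i − 1)·1000·V_i
first = (1.087 − 1)·1000·18.8 = 1635.6000
sparge = (1.017 − 1)·1000·18.0 = 306.0000
total = 1635.6000 + 306.0000

1941.6000 gravity·L


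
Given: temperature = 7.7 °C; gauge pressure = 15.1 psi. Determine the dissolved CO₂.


vols = (P + 14.695)·(0.01821 + 0.09011·e^(−0.04·T))
vols = (15.1 + 14.695)·(0.01821 + 0.09011·e^(−0.04·7.7))

2.5157 volumes


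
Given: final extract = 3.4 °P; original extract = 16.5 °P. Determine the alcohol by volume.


SG = 259/(259 − P);  ABV = (OG − FG)·131.25
OG = 259/(259 − 16.5) = 1.0680
FG = 259/(259 − 3.4) = 1.0133
ABV = (1.0680 − 1.0133)·131.25

7.1845 % ABV


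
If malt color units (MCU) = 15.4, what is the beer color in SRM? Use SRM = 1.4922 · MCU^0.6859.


SRM = 1.4922 · 15.4^0.6859

9.7353 SRM


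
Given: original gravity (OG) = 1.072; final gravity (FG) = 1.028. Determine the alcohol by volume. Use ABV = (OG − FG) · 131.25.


ABV = (1.072 − 1.028) · 131.25

5.7750 % ABV


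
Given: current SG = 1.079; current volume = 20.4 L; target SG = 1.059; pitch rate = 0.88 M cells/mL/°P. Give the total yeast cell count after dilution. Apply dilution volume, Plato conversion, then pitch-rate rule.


V_w = V·((SG_c−1)/(SG_t−1)−1);  °P = 259 − 259/SG_t;  cells = rate·(V+V_w)·°P
V_w = 20.4·((1.079−1)/(1.059−1)−1) = 6.9153
V_final = 20.4 + 6.9153 = 27.3153
°P = 259 − 259/1.059 = 14.4297
cells = 0.88·27.3153·14.4297

346.8516 billion cells


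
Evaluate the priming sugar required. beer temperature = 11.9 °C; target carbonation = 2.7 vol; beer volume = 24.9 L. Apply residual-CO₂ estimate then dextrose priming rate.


residual = 14.695·(0.01821 + 0.09011·e^(−0.04·T));  sugar = (target − residual)·4.0·V
residual = 14.695·(0.01821 + 0.09011·e^(−0.04·11.9)) = 1.0903
sugar = (2.7 − 1.0903)·4.0·24.9

160.3309 g


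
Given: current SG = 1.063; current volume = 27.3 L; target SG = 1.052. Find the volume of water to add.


V_water = V·((SG_curr − 1)/(SG_target − 1) − 1)
V_water = 27.3·((1.063 − 1)/(1.052 − 1) − 1)

5.7750 L


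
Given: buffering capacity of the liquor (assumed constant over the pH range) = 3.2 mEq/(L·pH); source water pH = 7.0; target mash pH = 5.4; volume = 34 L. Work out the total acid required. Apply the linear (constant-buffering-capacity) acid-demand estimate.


acid = buffering capacity · (pH_source − pH_target) · V
acid = 3.2 · (7.0 − 5.4) · 34

174.0800 mEq


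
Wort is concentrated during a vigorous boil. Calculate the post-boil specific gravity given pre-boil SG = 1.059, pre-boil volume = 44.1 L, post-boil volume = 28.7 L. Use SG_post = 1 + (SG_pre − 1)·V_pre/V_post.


pts_pre = (1.059 − 1)·1000 = 59.0000
pts_post = 59.0000·44.1/28.7 = 90.6585
SG_post = 1 + 90.6585/1000

1.0907


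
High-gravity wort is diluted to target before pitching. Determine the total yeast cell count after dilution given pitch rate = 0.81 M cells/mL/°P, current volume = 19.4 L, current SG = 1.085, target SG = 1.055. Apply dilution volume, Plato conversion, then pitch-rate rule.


V_w = V·((SG_c−1)/(SG_t−1)−1);  °P = 259 − 259/SG_t;  cells = rate·(V+V_w)·°P
V_w = 19.4·((1.085−1)/(1.055−1)−1) = 10.5818
V_final = 19.4 + 10.5818 = 29.9818
°P = 259 − 259/1.055 = 13.5024
cells = 0.81·29.9818·13.5024

327.9087 billion cells


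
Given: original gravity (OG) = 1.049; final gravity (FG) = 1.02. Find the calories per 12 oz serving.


ABW = (OG−FG)·131.25·0.79/FG;  °P = 259 − 259/SG (for OG→OE and FG→AE);  RE = 0.1808·OE + 0.8192·AE;  Cal = (6.9·ABW + 4·(RE−0.1))·FG·3.55
ABW = (1.049 − 1.02)·131.25·0.79/1.02 = 2.9480
OE = 259 − 259/1.049 = 12.0982 °P
AE = 259 − 259/1.02 = 5.0784 °P
RE = 0.1808·12.0982 + 0.8192·5.0784 = 6.3476 °P
Cal = (6.9·2.9480 + 4·(6.3476−0.1))·1.02·3.55

164.1452 kcal


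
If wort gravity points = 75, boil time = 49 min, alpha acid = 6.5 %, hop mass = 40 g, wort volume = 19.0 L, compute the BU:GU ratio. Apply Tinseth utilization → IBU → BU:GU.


U = 1.65·0.000125^(GP/1000)·(1−e^(−0.04t))/4.15;  IBU = (α/100)·m·U·1000/V;  BU:GU = IBU/GP
U = 1.65·0.000125^(75/1000)·(1−e^(−0.04·49))/4.15 = 0.1741
IBU = (6.5/100)·40·0.1741·1000/19.0 = 23.8226
BU:GU = 23.8226/75

0.3176


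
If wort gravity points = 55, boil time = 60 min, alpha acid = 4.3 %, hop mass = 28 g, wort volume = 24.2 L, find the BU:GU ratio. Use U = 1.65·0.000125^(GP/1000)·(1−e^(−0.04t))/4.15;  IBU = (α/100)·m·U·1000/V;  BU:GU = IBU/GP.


U = 1.65·0.000125^(55/1000)·(1−e^(−0.04·60))/4.15 = 0.2205
IBU = (4.3/100)·28·0.2205·1000/24.2 = 10.9717
BU:GU = 10.9717/55

0.1995


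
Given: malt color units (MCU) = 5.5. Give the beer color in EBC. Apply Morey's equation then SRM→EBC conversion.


SRM = 1.4922·MCU^0.6859;  EBC = SRM·1.97
SRM = 1.4922·5.5^0.6859 = 4.8044
EBC = 4.8044·1.97

9.4647 EBC


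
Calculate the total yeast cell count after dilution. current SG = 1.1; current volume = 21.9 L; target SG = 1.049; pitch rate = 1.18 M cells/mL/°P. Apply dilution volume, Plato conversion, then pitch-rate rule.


V_w = V·((SG_c−1)/(SG_t−1)−1);  °P = 259 − 259/SG_t;  cells = rate·(V+V_w)·°P
V_w = 21.9·((1.1−1)/(1.049−1)−1) = 22.7939
V_final = 21.9 + 22.7939 = 44.6939
°P = 259 − 259/1.049 = 12.0982
cells = 1.18·44.6939·12.0982

638.0437 billion cells


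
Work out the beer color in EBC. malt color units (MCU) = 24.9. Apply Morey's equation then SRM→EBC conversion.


SRM = 1.4922·MCU^0.6859;  EBC = SRM·1.97
SRM = 1.4922·24.9^0.6859 = 13.5357
EBC = 13.5357·1.97

26.6653 EBC


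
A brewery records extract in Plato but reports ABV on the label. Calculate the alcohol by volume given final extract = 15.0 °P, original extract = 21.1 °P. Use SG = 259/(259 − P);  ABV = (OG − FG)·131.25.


OG = 259/(259 − 21.1) = 1.0887
FG = 259/(259 − 15.0) = 1.0615
ABV = (1.0887 − 1.0615)·131.25

3.5723 % ABV


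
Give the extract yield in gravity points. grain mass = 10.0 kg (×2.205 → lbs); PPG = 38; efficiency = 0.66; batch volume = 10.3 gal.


points = lbs × PPG × eff / vol
lbs = 10.0 × 2.205 = 22.0500
points = 22.0500 × 38 × 0.66 / 10.3

53.6907 points


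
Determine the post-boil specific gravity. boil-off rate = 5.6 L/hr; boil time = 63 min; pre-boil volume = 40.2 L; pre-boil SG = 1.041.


V_post = V_pre − rate·(t/60);  SG_post = 1 + (SG_pre−1)·V_pre/V_post
V_post = 40.2 − 5.6·(63/60) = 34.3200
SG_post = 1 + (1.041 − 1)·40.2/34.3200

1.0480


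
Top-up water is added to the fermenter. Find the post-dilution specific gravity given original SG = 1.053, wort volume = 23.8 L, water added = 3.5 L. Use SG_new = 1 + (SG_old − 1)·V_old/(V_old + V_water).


pts = (1.053 − 1)·1000·23.8/(23.8 + 3.5) = 46.2051
SG_new = 1 + 46.2051/1000

1.0462


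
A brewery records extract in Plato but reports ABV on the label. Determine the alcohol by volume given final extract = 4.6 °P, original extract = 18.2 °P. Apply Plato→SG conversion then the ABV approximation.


SG = 259/(259 − P);  ABV = (OG − FG)·131.25
OG = 259/(259 − 18.2) = 1.0756
FG = 259/(259 − 4.6) = 1.0181
ABV = (1.0756 − 1.0181)·131.25

7.5468 % ABV


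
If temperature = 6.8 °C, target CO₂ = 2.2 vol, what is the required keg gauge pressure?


psi = vols/(0.01821 + 0.09011·e^(−0.04·T)) − 14.695
psi = 2.2/(0.01821 + 0.09011·e^(−0.04·6.8)) − 14.695

10.6329 psi


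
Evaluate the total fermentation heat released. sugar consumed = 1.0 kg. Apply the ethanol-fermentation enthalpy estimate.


Q = m_sugar · 590 kJ/kg
Q = 1.0 · 590

590.0000 kJ


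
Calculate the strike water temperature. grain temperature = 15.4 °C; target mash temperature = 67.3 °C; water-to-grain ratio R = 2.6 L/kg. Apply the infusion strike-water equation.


T_strike = (0.41/R)·(T_mash − T_grain) + T_mash
T_strike = (0.41/2.6)·(67.3 − 15.4) + 67.3

75.4842 °C


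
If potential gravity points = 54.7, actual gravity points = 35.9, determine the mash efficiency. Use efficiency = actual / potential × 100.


efficiency = 35.9 / 54.7 × 100

65.6307 %


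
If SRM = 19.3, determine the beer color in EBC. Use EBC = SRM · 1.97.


EBC = 19.3 · 1.97

38.0210 EBC


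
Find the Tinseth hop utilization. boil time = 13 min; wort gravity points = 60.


U = 1.65·0.000125^(GP/1000) · (1 − e^(−0.04·t))/4.15
bigness = 1.65·0.000125^(60/1000) = 0.9623
boil_factor = (1 − e^(−0.04·13))/4.15 = 0.0977
U = 0.9623 · 0.0977

0.0940


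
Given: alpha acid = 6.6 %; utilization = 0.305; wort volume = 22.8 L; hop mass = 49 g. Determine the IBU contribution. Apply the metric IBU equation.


IBU = (α/100)·mass·U·1000 / V
IBU = (6.6/100)·49·0.305·1000 / 22.8

43.2618 IBU


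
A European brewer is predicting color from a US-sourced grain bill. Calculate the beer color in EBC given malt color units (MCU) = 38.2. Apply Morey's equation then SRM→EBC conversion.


SRM = 1.4922·MCU^0.6859;  EBC = SRM·1.97
SRM = 1.4922·38.2^0.6859 = 18.1537
EBC = 18.1537·1.97

35.7627 EBC


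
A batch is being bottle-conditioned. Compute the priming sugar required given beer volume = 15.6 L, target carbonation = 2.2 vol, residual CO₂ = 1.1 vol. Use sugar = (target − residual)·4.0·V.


sugar = (2.2 − 1.1)·4.0·15.6

68.6400 g


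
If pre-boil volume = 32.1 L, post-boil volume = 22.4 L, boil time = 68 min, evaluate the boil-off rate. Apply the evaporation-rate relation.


rate = (V_pre − V_post) / (t_min/60)
rate = (32.1 − 22.4) / (68/60)

8.5588 L/hr


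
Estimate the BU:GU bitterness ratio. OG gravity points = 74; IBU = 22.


BU:GU = IBU / OG_points
BU:GU = 22 / 74

0.2973


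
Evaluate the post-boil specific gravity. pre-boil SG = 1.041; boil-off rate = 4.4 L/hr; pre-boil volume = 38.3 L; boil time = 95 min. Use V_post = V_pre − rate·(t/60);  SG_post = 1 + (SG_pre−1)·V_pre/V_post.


V_post = 38.3 − 4.4·(95/60) = 31.3333
SG_post = 1 + (1.041 − 1)·38.3/31.3333

1.0501


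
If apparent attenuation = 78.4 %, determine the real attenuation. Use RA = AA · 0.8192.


RA = 78.4 · 0.8192

64.2253 %


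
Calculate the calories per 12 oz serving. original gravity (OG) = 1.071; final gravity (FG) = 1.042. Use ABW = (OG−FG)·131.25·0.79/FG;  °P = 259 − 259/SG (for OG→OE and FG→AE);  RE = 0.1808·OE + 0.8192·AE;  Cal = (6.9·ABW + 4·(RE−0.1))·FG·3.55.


ABW = (1.071 − 1.042)·131.25·0.79/1.042 = 2.8857
OE = 259 − 259/1.071 = 17.1699 °P
AE = 259 − 259/1.042 = 10.4395 °P
RE = 0.1808·17.1699 + 0.8192·10.4395 = 11.6564 °P
Cal = (6.9·2.8857 + 4·(11.6564−0.1))·1.042·3.55

244.6480 kcal


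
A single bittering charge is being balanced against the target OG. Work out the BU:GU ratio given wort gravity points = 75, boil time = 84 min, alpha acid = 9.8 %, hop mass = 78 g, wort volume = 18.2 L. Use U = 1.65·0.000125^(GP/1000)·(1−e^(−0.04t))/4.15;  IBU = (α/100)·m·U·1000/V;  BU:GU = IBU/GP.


U = 1.65·0.000125^(75/1000)·(1−e^(−0.04·84))/4.15 = 0.1956
IBU = (9.8/100)·78·0.1956·1000/18.2 = 82.1485
BU:GU = 82.1485/75

1.0953


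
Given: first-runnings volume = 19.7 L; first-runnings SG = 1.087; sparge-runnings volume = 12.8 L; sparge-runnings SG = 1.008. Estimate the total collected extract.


total = Σ (SG_i − 1)·1000·V_i
first = (1.087 − 1)·1000·19.7 = 1713.9000
sparge = (1.008 − 1)·1000·12.8 = 102.4000
total = 1713.9000 + 102.4000

1816.3000 gravity·L


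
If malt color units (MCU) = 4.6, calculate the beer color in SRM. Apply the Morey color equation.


SRM = 1.4922 · MCU^0.6859
SRM = 1.4922 · 4.6^0.6859

4.2502 SRM


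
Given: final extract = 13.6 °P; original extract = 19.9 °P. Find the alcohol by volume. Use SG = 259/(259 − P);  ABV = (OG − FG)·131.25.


OG = 259/(259 − 19.9) = 1.0832
FG = 259/(259 − 13.6) = 1.0554
ABV = (1.0832 − 1.0554)·131.25

3.6499 % ABV


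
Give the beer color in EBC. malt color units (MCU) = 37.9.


SRM = 1.4922·MCU^0.6859;  EBC = SRM·1.97
SRM = 1.4922·37.9^0.6859 = 18.0558
EBC = 18.0558·1.97

35.5698 EBC


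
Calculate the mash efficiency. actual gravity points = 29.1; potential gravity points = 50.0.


efficiency = actual / potential × 100
efficiency = 29.1 / 50.0 × 100

58.2000 %


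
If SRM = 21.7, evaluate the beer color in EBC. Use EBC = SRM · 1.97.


EBC = 21.7 · 1.97

42.7490 EBC


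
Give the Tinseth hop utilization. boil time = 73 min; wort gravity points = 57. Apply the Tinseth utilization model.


U = 1.65·0.000125^(GP/1000) · (1 − e^(−0.04·t))/4.15
bigness = 1.65·0.000125^(57/1000) = 0.9886
boil_factor = (1 − e^(−0.04·73))/4.15 = 0.2280
U = 0.9886 · 0.2280

0.2254


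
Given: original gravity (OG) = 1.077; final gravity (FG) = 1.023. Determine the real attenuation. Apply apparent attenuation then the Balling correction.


AA = (OG−FG)/(OG−1)·100;  RA = AA·0.8192
AA = (1.077 − 1.023)/(1.077 − 1)·100 = 70.1299
RA = 70.1299·0.8192

57.4504 %


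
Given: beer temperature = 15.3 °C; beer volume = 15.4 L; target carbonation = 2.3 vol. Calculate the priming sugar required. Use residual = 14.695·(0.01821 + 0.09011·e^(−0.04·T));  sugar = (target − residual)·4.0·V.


residual = 14.695·(0.01821 + 0.09011·e^(−0.04·15.3)) = 0.9856
sugar = (2.3 − 0.9856)·4.0·15.4

80.9642 g


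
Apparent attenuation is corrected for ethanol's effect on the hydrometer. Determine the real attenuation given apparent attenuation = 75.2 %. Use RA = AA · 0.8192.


RA = 75.2 · 0.8192

61.6038 %


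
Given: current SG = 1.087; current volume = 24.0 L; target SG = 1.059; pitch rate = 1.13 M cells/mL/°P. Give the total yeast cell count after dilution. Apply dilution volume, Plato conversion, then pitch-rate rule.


V_w = V·((SG_c−1)/(SG_t−1)−1);  °P = 259 − 259/SG_t;  cells = rate·(V+V_w)·°P
V_w = 24.0·((1.087−1)/(1.059−1)−1) = 11.3898
V_final = 24.0 + 11.3898 = 35.3898
°P = 259 − 259/1.059 = 14.4297
cells = 1.13·35.3898·14.4297

577.0491 billion cells


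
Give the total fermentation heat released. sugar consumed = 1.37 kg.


Q = m_sugar · 590 kJ/kg
Q = 1.37 · 590

808.3000 kJ


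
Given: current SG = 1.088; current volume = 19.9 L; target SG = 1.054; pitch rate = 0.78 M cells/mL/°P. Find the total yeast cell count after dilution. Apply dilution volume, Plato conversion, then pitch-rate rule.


V_w = V·((SG_c−1)/(SG_t−1)−1);  °P = 259 − 259/SG_t;  cells = rate·(V+V_w)·°P
V_w = 19.9·((1.088−1)/(1.054−1)−1) = 12.5296
V_final = 19.9 + 12.5296 = 32.4296
°P = 259 − 259/1.054 = 13.2694
cells = 0.78·32.4296·13.2694

335.6522 billion cells


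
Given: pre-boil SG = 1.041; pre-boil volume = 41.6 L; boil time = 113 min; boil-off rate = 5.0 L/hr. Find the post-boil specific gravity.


V_post = V_pre − rate·(t/60);  SG_post = 1 + (SG_pre−1)·V_pre/V_post
V_post = 41.6 − 5.0·(113/60) = 32.1833
SG_post = 1 + (1.041 − 1)·41.6/32.1833

1.0530


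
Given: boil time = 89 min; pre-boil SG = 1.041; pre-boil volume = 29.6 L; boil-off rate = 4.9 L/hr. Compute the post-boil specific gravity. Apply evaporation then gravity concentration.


V_post = V_pre − rate·(t/60);  SG_post = 1 + (SG_pre−1)·V_pre/V_post
V_post = 29.6 − 4.9·(89/60) = 22.3317
SG_post = 1 + (1.041 − 1)·29.6/22.3317

1.0543


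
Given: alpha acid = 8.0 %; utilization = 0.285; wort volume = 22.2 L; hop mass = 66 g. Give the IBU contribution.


IBU = (α/100)·mass·U·1000 / V
IBU = (8.0/100)·66·0.285·1000 / 22.2

67.7838 IBU


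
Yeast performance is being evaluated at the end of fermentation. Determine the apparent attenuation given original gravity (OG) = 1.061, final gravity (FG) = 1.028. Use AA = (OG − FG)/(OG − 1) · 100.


AA = (1.061 − 1.028)/(1.061 − 1) · 100

54.0984 %


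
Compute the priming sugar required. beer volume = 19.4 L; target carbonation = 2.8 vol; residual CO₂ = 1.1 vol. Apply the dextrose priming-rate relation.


sugar = (target − residual)·4.0·V
sugar = (2.8 − 1.1)·4.0·19.4

131.9200 g


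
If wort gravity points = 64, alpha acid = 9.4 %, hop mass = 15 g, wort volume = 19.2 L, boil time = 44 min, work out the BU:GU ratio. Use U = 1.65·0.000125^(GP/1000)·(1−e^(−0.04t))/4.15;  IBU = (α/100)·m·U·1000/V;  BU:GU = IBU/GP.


U = 1.65·0.000125^(64/1000)·(1−e^(−0.04·44))/4.15 = 0.1852
IBU = (9.4/100)·15·0.1852·1000/19.2 = 13.6007
BU:GU = 13.6007/64

0.2125


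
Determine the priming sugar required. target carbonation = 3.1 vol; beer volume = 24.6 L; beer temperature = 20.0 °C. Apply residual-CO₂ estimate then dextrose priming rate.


residual = 14.695·(0.01821 + 0.09011·e^(−0.04·T));  sugar = (target − residual)·4.0·V
residual = 14.695·(0.01821 + 0.09011·e^(−0.04·20.0)) = 0.8626
sugar = (3.1 − 0.8626)·4.0·24.6

220.1619 g


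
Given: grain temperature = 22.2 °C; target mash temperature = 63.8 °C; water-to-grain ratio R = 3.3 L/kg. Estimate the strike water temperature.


T_strike = (0.41/R)·(T_mash − T_grain) + T_mash
T_strike = (0.41/3.3)·(63.8 − 22.2) + 63.8

68.9685 °C


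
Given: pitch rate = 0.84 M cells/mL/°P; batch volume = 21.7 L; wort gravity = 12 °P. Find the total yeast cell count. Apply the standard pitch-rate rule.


cells (billions) = rate · V_L · °P
cells = 0.84 · 21.7 · 12

218.7360 billion cells


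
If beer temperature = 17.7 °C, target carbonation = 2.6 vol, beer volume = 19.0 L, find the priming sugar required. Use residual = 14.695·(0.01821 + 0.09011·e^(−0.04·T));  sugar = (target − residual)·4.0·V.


residual = 14.695·(0.01821 + 0.09011·e^(−0.04·17.7)) = 0.9199
sugar = (2.6 − 0.9199)·4.0·19.0

127.6862 g


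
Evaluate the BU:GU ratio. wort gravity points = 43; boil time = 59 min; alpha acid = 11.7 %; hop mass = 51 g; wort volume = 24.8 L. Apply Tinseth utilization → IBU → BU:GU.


U = 1.65·0.000125^(GP/1000)·(1−e^(−0.04t))/4.15;  IBU = (α/100)·m·U·1000/V;  BU:GU = IBU/GP
U = 1.65·0.000125^(43/1000)·(1−e^(−0.04·59))/4.15 = 0.2446
IBU = (11.7/100)·51·0.2446·1000/24.8 = 58.8619
BU:GU = 58.8619/43

1.3689


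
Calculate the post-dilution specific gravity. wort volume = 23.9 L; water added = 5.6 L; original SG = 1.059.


SG_new = 1 + (SG_old − 1)·V_old/(V_old + V_water)
pts = (1.059 − 1)·1000·23.9/(23.9 + 5.6) = 47.8000
SG_new = 1 + 47.8000/1000

1.0478


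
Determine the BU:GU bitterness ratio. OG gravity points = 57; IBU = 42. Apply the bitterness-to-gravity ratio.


BU:GU = IBU / OG_points
BU:GU = 42 / 57

0.7368


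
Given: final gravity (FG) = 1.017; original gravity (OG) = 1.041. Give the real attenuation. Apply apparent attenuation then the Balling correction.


AA = (OG−FG)/(OG−1)·100;  RA = AA·0.8192
AA = (1.041 − 1.017)/(1.041 − 1)·100 = 58.5366
RA = 58.5366·0.8192

47.9532 %


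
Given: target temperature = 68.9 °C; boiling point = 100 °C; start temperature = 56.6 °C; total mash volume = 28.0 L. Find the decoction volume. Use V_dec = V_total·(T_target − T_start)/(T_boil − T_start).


V_dec = 28.0·(68.9 − 56.6)/(100 − 56.6)

7.9355 L


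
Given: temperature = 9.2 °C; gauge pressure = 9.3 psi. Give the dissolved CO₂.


vols = (P + 14.695)·(0.01821 + 0.09011·e^(−0.04·T))
vols = (9.3 + 14.695)·(0.01821 + 0.09011·e^(−0.04·9.2))

1.9334 volumes


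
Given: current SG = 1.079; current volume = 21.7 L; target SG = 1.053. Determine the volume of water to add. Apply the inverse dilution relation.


V_water = V·((SG_curr − 1)/(SG_target − 1) − 1)
V_water = 21.7·((1.079 − 1)/(1.053 − 1) − 1)

10.6453 L


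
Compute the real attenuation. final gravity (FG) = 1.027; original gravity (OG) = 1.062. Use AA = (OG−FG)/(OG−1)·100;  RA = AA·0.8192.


AA = (1.062 − 1.027)/(1.062 − 1)·100 = 56.4516
RA = 56.4516·0.8192

46.2452 %


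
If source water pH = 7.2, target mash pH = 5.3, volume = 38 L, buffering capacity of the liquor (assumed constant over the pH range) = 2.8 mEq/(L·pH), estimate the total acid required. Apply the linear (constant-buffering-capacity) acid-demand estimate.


acid = buffering capacity · (pH_source − pH_target) · V
acid = 2.8 · (7.2 − 5.3) · 38

202.1600 mEq


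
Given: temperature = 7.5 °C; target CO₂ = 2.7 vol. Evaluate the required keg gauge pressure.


psi = vols/(0.01821 + 0.09011·e^(−0.04·T)) − 14.695
psi = 2.7/(0.01821 + 0.09011·e^(−0.04·7.5)) − 14.695

17.0827 psi


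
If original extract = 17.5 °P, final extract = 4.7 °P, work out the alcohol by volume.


SG = 259/(259 − P);  ABV = (OG − FG)·131.25
OG = 259/(259 − 17.5) = 1.0725
FG = 259/(259 − 4.7) = 1.0185
ABV = (1.0725 − 1.0185)·131.25

7.0851 % ABV


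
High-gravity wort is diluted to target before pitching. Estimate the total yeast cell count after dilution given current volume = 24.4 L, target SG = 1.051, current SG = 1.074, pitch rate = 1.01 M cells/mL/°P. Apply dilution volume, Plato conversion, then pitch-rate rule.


V_w = V·((SG_c−1)/(SG_t−1)−1);  °P = 259 − 259/SG_t;  cells = rate·(V+V_w)·°P
V_w = 24.4·((1.074−1)/(1.051−1)−1) = 11.0039
V_final = 24.4 + 11.0039 = 35.4039
°P = 259 − 259/1.051 = 12.5680
cells = 1.01·35.4039·12.5680

449.4071 billion cells


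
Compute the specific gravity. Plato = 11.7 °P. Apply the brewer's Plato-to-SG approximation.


SG = 259/(259 − P)
SG = 259/(259 − 11.7)

1.0473


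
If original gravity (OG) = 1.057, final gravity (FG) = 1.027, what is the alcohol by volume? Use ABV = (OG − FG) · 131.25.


ABV = (1.057 − 1.027) · 131.25

3.9375 % ABV


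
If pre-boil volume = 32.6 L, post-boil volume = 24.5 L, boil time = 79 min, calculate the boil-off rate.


rate = (V_pre − V_post) / (t_min/60)
rate = (32.6 − 24.5) / (79/60)

6.1519 L/hr


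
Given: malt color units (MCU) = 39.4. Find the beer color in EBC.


SRM = 1.4922·MCU^0.6859;  EBC = SRM·1.97
SRM = 1.4922·39.4^0.6859 = 18.5429
EBC = 18.5429·1.97

36.5295 EBC


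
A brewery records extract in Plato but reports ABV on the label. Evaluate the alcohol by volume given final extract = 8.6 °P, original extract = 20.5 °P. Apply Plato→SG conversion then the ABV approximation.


SG = 259/(259 − P);  ABV = (OG − FG)·131.25
OG = 259/(259 − 20.5) = 1.0860
FG = 259/(259 − 8.6) = 1.0343
ABV = (1.0860 − 1.0343)·131.25

6.7737 % ABV


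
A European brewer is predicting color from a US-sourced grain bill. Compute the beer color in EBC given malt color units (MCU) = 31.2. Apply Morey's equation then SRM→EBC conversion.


SRM = 1.4922·MCU^0.6859;  EBC = SRM·1.97
SRM = 1.4922·31.2^0.6859 = 15.8004
EBC = 15.8004·1.97

31.1268 EBC


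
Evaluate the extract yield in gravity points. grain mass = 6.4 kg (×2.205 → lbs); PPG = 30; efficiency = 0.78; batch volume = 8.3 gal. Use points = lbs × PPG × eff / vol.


lbs = 6.4 × 2.205 = 14.1120
points = 14.1120 × 30 × 0.78 / 8.3

39.7856 points


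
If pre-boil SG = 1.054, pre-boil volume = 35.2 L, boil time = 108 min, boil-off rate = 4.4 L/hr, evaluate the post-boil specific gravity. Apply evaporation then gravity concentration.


V_post = V_pre − rate·(t/60);  SG_post = 1 + (SG_pre−1)·V_pre/V_post
V_post = 35.2 − 4.4·(108/60) = 27.2800
SG_post = 1 + (1.054 − 1)·35.2/27.2800

1.0697


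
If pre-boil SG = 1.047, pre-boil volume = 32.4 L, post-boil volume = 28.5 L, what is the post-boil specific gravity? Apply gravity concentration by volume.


SG_post = 1 + (SG_pre − 1)·V_pre/V_post
pts_pre = (1.047 − 1)·1000 = 47.0000
pts_post = 47.0000·32.4/28.5 = 53.4316
SG_post = 1 + 53.4316/1000

1.0534


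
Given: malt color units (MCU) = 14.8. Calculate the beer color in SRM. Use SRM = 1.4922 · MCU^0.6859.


SRM = 1.4922 · 14.8^0.6859

9.4735 SRM


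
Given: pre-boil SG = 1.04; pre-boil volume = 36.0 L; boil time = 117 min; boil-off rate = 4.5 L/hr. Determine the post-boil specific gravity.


V_post = V_pre − rate·(t/60);  SG_post = 1 + (SG_pre−1)·V_pre/V_post
V_post = 36.0 − 4.5·(117/60) = 27.2250
SG_post = 1 + (1.04 − 1)·36.0/27.2250

1.0529


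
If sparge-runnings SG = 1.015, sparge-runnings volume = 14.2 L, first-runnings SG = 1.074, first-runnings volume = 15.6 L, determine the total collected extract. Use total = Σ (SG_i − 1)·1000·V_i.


first = (1.074 − 1)·1000·15.6 = 1154.4000
sparge = (1.015 − 1)·1000·14.2 = 213.0000
total = 1154.4000 + 213.0000

1367.4000 gravity·L


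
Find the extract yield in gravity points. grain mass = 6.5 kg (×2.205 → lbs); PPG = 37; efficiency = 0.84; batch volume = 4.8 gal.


points = lbs × PPG × eff / vol
lbs = 6.5 × 2.205 = 14.3325
points = 14.3325 × 37 × 0.84 / 4.8

92.8029 points


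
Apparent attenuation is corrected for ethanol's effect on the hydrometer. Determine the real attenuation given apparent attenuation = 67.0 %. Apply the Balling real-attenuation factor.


RA = AA · 0.8192
RA = 67.0 · 0.8192

54.8864 %


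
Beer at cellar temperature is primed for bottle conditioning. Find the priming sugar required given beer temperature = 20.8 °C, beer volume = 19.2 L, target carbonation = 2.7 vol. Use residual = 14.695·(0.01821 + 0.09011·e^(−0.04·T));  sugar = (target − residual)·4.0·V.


residual = 14.695·(0.01821 + 0.09011·e^(−0.04·20.8)) = 0.8438
sugar = (2.7 − 0.8438)·4.0·19.2

142.5528 g


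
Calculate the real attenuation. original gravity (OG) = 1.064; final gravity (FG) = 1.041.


AA = (OG−FG)/(OG−1)·100;  RA = AA·0.8192
AA = (1.064 − 1.041)/(1.064 − 1)·100 = 35.9375
RA = 35.9375·0.8192

29.4400 %


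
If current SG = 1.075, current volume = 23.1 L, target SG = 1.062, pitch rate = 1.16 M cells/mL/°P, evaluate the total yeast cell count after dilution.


V_w = V·((SG_c−1)/(SG_t−1)−1);  °P = 259 − 259/SG_t;  cells = rate·(V+V_w)·°P
V_w = 23.1·((1.075−1)/(1.062−1)−1) = 4.8435
V_final = 23.1 + 4.8435 = 27.9435
°P = 259 − 259/1.062 = 15.1205
cells = 1.16·27.9435·15.1205

490.1246 billion cells


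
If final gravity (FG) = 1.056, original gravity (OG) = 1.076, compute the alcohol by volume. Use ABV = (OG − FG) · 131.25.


ABV = (1.076 − 1.056) · 131.25

2.6250 % ABV


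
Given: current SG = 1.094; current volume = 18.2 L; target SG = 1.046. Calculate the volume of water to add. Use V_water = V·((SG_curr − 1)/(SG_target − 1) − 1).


V_water = 18.2·((1.094 − 1)/(1.046 − 1) − 1)

18.9913 L


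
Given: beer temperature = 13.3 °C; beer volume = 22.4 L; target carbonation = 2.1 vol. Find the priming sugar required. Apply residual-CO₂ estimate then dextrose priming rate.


residual = 14.695·(0.01821 + 0.09011·e^(−0.04·T));  sugar = (target − residual)·4.0·V
residual = 14.695·(0.01821 + 0.09011·e^(−0.04·13.3)) = 1.0454
sugar = (2.1 − 1.0454)·4.0·22.4

94.4877 g


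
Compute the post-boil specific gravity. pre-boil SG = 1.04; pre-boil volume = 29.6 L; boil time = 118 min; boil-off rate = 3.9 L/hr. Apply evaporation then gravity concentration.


V_post = V_pre − rate·(t/60);  SG_post = 1 + (SG_pre−1)·V_pre/V_post
V_post = 29.6 − 3.9·(118/60) = 21.9300
SG_post = 1 + (1.04 − 1)·29.6/21.9300

1.0540


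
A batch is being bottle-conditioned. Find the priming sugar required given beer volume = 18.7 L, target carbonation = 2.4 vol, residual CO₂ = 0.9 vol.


sugar = (target − residual)·4.0·V
sugar = (2.4 − 0.9)·4.0·18.7

112.2000 g


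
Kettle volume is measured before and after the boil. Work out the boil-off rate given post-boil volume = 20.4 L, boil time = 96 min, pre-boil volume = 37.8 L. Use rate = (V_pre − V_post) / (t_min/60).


rate = (37.8 − 20.4) / (96/60)

10.8750 L/hr


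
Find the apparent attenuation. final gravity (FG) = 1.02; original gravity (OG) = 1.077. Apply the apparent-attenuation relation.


AA = (OG − FG)/(OG − 1) · 100
AA = (1.077 − 1.02)/(1.077 − 1) · 100

74.0260 %


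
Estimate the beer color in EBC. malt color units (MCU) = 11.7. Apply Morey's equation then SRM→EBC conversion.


SRM = 1.4922·MCU^0.6859;  EBC = SRM·1.97
SRM = 1.4922·11.7^0.6859 = 8.0630
EBC = 8.0630·1.97

15.8841 EBC


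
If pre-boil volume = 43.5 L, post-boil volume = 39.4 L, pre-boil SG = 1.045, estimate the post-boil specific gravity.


SG_post = 1 + (SG_pre − 1)·V_pre/V_post
pts_pre = (1.045 − 1)·1000 = 45.0000
pts_post = 45.0000·43.5/39.4 = 49.6827
SG_post = 1 + 49.6827/1000

1.0497


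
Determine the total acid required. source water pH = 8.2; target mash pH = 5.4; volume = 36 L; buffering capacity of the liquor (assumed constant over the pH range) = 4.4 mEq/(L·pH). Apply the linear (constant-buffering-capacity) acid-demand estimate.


acid = buffering capacity · (pH_source − pH_target) · V
acid = 4.4 · (8.2 − 5.4) · 36

443.5200 mEq


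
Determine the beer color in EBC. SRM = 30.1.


EBC = SRM · 1.97
EBC = 30.1 · 1.97

59.2970 EBC


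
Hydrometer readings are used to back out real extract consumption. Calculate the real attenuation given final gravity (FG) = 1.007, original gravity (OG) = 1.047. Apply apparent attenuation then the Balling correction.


AA = (OG−FG)/(OG−1)·100;  RA = AA·0.8192
AA = (1.047 − 1.007)/(1.047 − 1)·100 = 85.1064
RA = 85.1064·0.8192

69.7191 %


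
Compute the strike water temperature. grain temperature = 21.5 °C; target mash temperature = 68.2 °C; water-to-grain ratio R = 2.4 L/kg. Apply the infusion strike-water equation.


T_strike = (0.41/R)·(T_mash − T_grain) + T_mash
T_strike = (0.41/2.4)·(68.2 − 21.5) + 68.2

76.1779 °C


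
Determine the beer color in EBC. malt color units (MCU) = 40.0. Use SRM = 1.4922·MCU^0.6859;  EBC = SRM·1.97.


SRM = 1.4922·40.0^0.6859 = 18.7361
EBC = 18.7361·1.97

36.9102 EBC


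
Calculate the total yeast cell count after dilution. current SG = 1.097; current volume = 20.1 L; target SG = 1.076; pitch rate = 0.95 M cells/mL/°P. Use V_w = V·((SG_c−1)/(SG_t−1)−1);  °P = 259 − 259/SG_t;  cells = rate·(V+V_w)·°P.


V_w = 20.1·((1.097−1)/(1.076−1)−1) = 5.5539
V_final = 20.1 + 5.5539 = 25.6539
°P = 259 − 259/1.076 = 18.2937
cells = 0.95·25.6539·18.2937

445.8399 billion cells


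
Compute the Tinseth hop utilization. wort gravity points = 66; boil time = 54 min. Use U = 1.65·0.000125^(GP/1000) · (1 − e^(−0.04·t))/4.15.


bigness = 1.65·0.000125^(66/1000) = 0.9118
boil_factor = (1 − e^(−0.04·54))/4.15 = 0.2132
U = 0.9118 · 0.2132

0.1944


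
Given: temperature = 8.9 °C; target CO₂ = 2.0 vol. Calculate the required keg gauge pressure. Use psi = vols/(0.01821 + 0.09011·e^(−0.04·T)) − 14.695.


psi = 2.0/(0.01821 + 0.09011·e^(−0.04·8.9)) − 14.695

9.8963 psi


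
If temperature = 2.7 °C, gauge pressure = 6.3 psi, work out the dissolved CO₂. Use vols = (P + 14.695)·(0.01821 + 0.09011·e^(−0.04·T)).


vols = (6.3 + 14.695)·(0.01821 + 0.09011·e^(−0.04·2.7))

2.0805 volumes


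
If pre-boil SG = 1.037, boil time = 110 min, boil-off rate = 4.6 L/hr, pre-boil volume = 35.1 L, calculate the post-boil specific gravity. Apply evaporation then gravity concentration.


V_post = V_pre − rate·(t/60);  SG_post = 1 + (SG_pre−1)·V_pre/V_post
V_post = 35.1 − 4.6·(110/60) = 26.6667
SG_post = 1 + (1.037 − 1)·35.1/26.6667

1.0487


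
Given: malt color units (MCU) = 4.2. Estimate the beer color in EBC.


SRM = 1.4922·MCU^0.6859;  EBC = SRM·1.97
SRM = 1.4922·4.2^0.6859 = 3.9931
EBC = 3.9931·1.97

7.8665 EBC


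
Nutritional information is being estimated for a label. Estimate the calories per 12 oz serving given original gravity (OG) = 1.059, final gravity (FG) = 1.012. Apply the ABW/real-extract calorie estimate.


ABW = (OG−FG)·131.25·0.79/FG;  °P = 259 − 259/SG (for OG→OE and FG→AE);  RE = 0.1808·OE + 0.8192·AE;  Cal = (6.9·ABW + 4·(RE−0.1))·FG·3.55
ABW = (1.059 − 1.012)·131.25·0.79/1.012 = 4.8155
OE = 259 − 259/1.059 = 14.4297 °P
AE = 259 − 259/1.012 = 3.0711 °P
RE = 0.1808·14.4297 + 0.8192·3.0711 = 5.1248 °P
Cal = (6.9·4.8155 + 4·(5.1248−0.1))·1.012·3.55

191.5797 kcal


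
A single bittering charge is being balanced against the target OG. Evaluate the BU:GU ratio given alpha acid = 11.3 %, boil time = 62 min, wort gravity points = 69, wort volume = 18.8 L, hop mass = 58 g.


U = 1.65·0.000125^(GP/1000)·(1−e^(−0.04t))/4.15;  IBU = (α/100)·m·U·1000/V;  BU:GU = IBU/GP
U = 1.65·0.000125^(69/1000)·(1−e^(−0.04·62))/4.15 = 0.1959
IBU = (11.3/100)·58·0.1959·1000/18.8 = 68.3107
BU:GU = 68.3107/69

0.9900


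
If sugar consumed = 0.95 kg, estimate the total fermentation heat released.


Q = m_sugar · 590 kJ/kg
Q = 0.95 · 590

560.5000 kJ


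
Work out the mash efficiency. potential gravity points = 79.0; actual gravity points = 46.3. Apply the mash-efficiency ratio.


efficiency = actual / potential × 100
efficiency = 46.3 / 79.0 × 100

58.6076 %


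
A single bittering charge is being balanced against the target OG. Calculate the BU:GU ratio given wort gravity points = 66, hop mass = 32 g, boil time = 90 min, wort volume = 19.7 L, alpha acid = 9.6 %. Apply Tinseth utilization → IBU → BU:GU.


U = 1.65·0.000125^(GP/1000)·(1−e^(−0.04t))/4.15;  IBU = (α/100)·m·U·1000/V;  BU:GU = IBU/GP
U = 1.65·0.000125^(66/1000)·(1−e^(−0.04·90))/4.15 = 0.2137
IBU = (9.6/100)·32·0.2137·1000/19.7 = 33.3239
BU:GU = 33.3239/66

0.5049


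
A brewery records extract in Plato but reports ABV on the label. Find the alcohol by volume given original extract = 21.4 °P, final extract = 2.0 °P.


SG = 259/(259 − P);  ABV = (OG − FG)·131.25
OG = 259/(259 − 21.4) = 1.0901
FG = 259/(259 − 2.0) = 1.0078
ABV = (1.0901 − 1.0078)·131.25

10.7999 % ABV


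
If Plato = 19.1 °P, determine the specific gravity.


SG = 259/(259 − P)
SG = 259/(259 − 19.1)

1.0796


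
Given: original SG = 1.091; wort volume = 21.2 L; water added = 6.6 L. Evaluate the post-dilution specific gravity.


SG_new = 1 + (SG_old − 1)·V_old/(V_old + V_water)
pts = (1.091 − 1)·1000·21.2/(21.2 + 6.6) = 69.3957
SG_new = 1 + 69.3957/1000

1.0694


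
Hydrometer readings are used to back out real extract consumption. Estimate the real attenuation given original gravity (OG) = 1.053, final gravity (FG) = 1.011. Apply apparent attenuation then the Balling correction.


AA = (OG−FG)/(OG−1)·100;  RA = AA·0.8192
AA = (1.053 − 1.011)/(1.053 − 1)·100 = 79.2453
RA = 79.2453·0.8192

64.9177 %


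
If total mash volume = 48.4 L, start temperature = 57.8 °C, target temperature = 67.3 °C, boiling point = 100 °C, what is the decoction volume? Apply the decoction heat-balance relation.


V_dec = V_total·(T_target − T_start)/(T_boil − T_start)
V_dec = 48.4·(67.3 − 57.8)/(100 − 57.8)

10.8957 L


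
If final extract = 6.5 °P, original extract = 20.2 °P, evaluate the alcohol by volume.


SG = 259/(259 − P);  ABV = (OG − FG)·131.25
OG = 259/(259 − 20.2) = 1.0846
FG = 259/(259 − 6.5) = 1.0257
ABV = (1.0846 − 1.0257)·131.25

7.7237 % ABV


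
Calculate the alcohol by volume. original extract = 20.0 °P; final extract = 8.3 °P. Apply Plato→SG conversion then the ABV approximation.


SG = 259/(259 − P);  ABV = (OG − FG)·131.25
OG = 259/(259 − 20.0) = 1.0837
FG = 259/(259 − 8.3) = 1.0331
ABV = (1.0837 − 1.0331)·131.25

6.6379 % ABV


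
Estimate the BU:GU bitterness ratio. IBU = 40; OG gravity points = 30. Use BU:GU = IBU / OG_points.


BU:GU = 40 / 30

1.3333


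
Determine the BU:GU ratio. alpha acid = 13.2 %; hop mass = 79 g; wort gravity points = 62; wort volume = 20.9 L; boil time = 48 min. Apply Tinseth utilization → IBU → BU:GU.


U = 1.65·0.000125^(GP/1000)·(1−e^(−0.04t))/4.15;  IBU = (α/100)·m·U·1000/V;  BU:GU = IBU/GP
U = 1.65·0.000125^(62/1000)·(1−e^(−0.04·48))/4.15 = 0.1944
IBU = (13.2/100)·79·0.1944·1000/20.9 = 96.9724
BU:GU = 96.9724/62

1.5641


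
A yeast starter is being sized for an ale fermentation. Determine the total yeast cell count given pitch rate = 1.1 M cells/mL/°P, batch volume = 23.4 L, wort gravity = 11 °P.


cells (billions) = rate · V_L · °P
cells = 1.1 · 23.4 · 11

283.1400 billion cells
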